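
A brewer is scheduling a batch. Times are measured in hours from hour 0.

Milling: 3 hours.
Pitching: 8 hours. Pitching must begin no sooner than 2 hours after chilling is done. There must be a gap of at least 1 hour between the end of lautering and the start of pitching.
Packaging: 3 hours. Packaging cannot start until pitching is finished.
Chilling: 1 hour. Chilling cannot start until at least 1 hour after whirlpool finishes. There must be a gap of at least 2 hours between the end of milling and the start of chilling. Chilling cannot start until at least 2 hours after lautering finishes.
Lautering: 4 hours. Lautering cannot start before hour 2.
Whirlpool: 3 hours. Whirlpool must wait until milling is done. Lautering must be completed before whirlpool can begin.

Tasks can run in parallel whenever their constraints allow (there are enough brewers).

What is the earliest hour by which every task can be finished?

24

After its own release at hour 2, lautering can start at hour 2 and finishes at hour 6.
Milling can start immediately at hour 0; it finishes at hour 3.
Whirlpool cannot start until milling (finishes hour 3); lautering (finishes hour 6). The controlling bound is hour 6, so whirlpool finishes at 6 + 3 = hour 9.
Chilling has to wait for whirlpool (finishes hour 9, plus 1-hour gap → hour 10); milling (finishes hour 3, plus 2-hour gap → hour 5); lautering (finishes hour 6, plus 2-hour gap → hour 8). The latest of these is hour 10, so chilling runs hour 10 to 10 + 1 = hour 11.
Pitching cannot start until chilling (finishes hour 11, plus 2-hour gap → hour 13); lautering (finishes hour 6, plus 1-hour gap → hour 7). The controlling bound is hour 13, so pitching finishes at 13 + 8 = hour 21.
Packaging cannot begin until pitching (finishes hour 21). It runs from hour 21 to 21 + 3 = hour 24.
All tasks are finished once the last one completes. Finish times: Milling at 3, Lautering at 6, Whirlpool at 9, Chilling at 11, Pitching at 21, Packaging at 24. The latest is hour 24.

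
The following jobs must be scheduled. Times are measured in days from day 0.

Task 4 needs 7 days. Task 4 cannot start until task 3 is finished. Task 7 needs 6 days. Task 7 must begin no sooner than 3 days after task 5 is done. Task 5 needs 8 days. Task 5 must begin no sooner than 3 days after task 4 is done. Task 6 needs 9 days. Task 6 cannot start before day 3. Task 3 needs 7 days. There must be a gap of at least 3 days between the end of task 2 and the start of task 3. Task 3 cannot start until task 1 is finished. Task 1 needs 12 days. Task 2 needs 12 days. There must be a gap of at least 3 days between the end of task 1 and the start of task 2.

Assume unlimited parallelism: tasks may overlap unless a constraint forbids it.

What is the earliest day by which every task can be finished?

64

Task 6 waits on its own release at day 3, so it starts at day 3 and finishes at 3 + 9 = day 12.
Nothing blocks task 1, so it runs from day 0 to day 12.
Task 2 cannot begin until task 1 (finishes day 12, plus 3-day gap → day 15). It runs from day 15 to 15 + 12 = day 27.
For task 3: task 2 (finishes day 27, plus 3-day gap → day 30); task 1 (finishes day 12). Taking the maximum gives a start of day 30, and it finishes at 30 + 7 = day 37.
Task 4 cannot begin until task 3 (finishes day 37). It runs from day 37 to 37 + 7 = day 44.
Task 5 waits on task 4 (finishes day 44, plus 3-day gap → day 47), so it starts at day 47 and finishes at 47 + 8 = day 55.
Task 7 waits on task 5 (finishes day 55, plus 3-day gap → day 58), so it starts at day 58 and finishes at 58 + 6 = day 64.
All tasks are finished once the last one completes. Finish times: Task 1 at 12, Task 2 at 27, Task 3 at 37, Task 4 at 44, Task 5 at 55, Task 6 at 12, Task 7 at 64. The latest is day 64.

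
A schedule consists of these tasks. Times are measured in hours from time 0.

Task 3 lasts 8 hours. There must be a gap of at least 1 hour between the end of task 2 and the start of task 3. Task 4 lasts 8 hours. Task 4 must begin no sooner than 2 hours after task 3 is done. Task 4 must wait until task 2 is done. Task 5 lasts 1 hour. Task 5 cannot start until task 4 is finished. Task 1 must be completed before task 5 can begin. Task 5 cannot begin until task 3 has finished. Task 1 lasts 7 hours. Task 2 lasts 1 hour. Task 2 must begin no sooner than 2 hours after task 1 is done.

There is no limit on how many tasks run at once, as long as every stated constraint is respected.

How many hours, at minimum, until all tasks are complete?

Task 1 can start immediately at hour 0; it finishes at hour 7.
After task 1 (finishes hour 7, plus 2-hour gap → hour 9), task 2 can start at hour 9 and finishes at hour 10.
Task 3 waits on task 2 (finishes hour 10, plus 1-hour gap → hour 11), so it starts at hour 11 and finishes at 11 + 8 = hour 19.
Task 4 needs all of task 3 (finishes hour 19, plus 2-hour gap → hour 21); task 2 (finishes hour 10). That puts its earliest start at hour 21; it finishes at 21 + 8 = hour 29.
Task 5 needs all of task 4 (finishes hour 29); task 1 (finishes hour 7); task 3 (finishes hour 19). That puts its earliest start at hour 29; it finishes at 29 + 1 = hour 30.
All tasks are finished once the last one completes. Finish times: Task 1 at 7, Task 2 at 10, Task 3 at 19, Task 4 at 29, Task 5 at 30. The latest is hour 30.

30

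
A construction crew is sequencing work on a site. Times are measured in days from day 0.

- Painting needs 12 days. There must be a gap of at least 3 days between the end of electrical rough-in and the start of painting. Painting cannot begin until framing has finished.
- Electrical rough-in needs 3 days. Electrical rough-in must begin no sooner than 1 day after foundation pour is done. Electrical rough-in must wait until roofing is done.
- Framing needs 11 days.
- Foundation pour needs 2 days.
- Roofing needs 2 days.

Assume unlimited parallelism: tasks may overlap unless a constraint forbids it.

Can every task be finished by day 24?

Roofing can start immediately at day 0; it finishes at day 2.
Nothing blocks framing, so it runs from day 0 to day 11.
Foundation pour can start immediately at day 0; it finishes at day 2.
For electrical rough-in: foundation pour (finishes day 2, plus 1-day gap → day 3); roofing (finishes day 2). Taking the maximum gives a start of day 3, and it finishes at 3 + 3 = day 6.
For painting: electrical rough-in (finishes day 6, plus 3-day gap → day 9); framing (finishes day 11). Taking the maximum gives a start of day 11, and it finishes at 11 + 12 = day 23.
Every task is finished by day 23, which is no later than the deadline of 24, so the schedule is feasible.

Yes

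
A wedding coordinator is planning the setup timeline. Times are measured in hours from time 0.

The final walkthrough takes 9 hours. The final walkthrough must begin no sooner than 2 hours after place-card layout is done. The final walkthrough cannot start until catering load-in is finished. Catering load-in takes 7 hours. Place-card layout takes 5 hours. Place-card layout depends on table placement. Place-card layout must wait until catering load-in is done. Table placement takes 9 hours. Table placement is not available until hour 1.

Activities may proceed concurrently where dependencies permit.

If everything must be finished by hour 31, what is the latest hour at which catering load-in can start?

Nothing follows the final walkthrough; the deadline of hour 31 is its only limit. It must start by 31 − 9 = hour 22.
Since the final walkthrough (must start by hour 22, minus 2-hour gap → hour 20) depends on it, place-card layout must finish by hour 20. Backing off its 5-hour duration gives a latest start of hour 15.
For catering load-in: place-card layout (must start by hour 15); the final walkthrough (must start by hour 22). The most restrictive is hour 15; with a 7-hour duration, catering load-in must start by hour 8.

8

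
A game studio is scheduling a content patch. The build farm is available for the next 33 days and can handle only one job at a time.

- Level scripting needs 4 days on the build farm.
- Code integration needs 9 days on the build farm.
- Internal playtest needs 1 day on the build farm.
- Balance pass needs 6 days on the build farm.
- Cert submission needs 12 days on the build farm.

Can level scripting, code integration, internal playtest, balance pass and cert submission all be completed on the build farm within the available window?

Yes

Running back to back, the jobs need 4 + 9 + 1 + 6 + 12 = 32 days on the build farm.
Since 32 ≤ 33, they fit within the window.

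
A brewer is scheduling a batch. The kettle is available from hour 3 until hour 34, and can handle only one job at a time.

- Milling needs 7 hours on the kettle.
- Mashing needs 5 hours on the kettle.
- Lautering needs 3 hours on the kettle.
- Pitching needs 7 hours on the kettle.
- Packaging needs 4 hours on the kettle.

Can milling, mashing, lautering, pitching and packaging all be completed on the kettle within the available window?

Yes

The kettle window is 34 − 3 = 31 hours.
Running back to back, the jobs need 7 + 5 + 3 + 7 + 4 = 26 hours on the kettle.
Since 26 ≤ 31, they fit within the window.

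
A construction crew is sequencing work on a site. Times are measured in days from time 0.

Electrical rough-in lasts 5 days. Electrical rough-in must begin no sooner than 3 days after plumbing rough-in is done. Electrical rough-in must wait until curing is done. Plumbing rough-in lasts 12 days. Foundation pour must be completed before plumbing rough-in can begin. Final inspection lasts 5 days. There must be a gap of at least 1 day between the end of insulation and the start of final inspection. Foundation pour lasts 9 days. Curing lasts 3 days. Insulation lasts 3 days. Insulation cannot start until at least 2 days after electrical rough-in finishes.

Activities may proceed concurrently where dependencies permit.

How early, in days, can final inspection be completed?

Nothing blocks curing, so it runs from day 0 to day 3.
Foundation pour has no prerequisites, so it starts at day 0 and finishes at day 9.
After foundation pour (finishes day 9), plumbing rough-in can start at day 9 and finishes at day 21.
Electrical rough-in cannot start until plumbing rough-in (finishes day 21, plus 3-day gap → day 24); curing (finishes day 3). The controlling bound is day 24, so electrical rough-in finishes at 24 + 5 = day 29.
Insulation cannot begin until electrical rough-in (finishes day 29, plus 2-day gap → day 31). It runs from day 31 to 31 + 3 = day 34.
Final inspection cannot begin until insulation (finishes day 34, plus 1-day gap → day 35). It runs from day 35 to 35 + 5 = day 40.

40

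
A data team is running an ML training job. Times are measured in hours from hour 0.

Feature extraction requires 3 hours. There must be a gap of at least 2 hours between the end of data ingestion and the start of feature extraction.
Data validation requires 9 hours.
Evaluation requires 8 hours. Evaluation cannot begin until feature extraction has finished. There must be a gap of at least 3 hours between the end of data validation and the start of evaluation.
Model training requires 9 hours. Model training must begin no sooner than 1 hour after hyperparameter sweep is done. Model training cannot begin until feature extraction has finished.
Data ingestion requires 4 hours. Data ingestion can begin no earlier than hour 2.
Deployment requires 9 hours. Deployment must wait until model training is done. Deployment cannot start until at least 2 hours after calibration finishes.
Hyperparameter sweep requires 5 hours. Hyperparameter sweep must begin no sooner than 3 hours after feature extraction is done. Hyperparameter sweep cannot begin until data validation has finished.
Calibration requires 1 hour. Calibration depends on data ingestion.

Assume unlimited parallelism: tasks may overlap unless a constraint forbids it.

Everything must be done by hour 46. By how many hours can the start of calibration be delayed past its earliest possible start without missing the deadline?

After its own release at hour 2, data ingestion can start at hour 2 and finishes at hour 6.
Calibration waits on data ingestion (finishes hour 6), so it starts at hour 6 and finishes at 6 + 1 = hour 7.

Working backward from the deadline:
To finish by hour 46, deployment (duration 9) must start no later than hour 37.
Calibration feeds into deployment (must start by hour 37, minus 2-hour gap → hour 35); so calibration must finish by hour 35 and therefore start by hour 34.
So calibration can start as early as hour 6 and as late as hour 34, giving 34 − 6 = 28 hours of slack.

28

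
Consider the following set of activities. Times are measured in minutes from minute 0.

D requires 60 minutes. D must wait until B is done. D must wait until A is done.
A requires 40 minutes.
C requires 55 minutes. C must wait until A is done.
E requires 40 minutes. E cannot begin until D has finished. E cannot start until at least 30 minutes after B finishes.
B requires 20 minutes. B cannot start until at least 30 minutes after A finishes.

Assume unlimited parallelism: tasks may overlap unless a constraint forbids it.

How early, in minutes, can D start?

90

A can start immediately at minute 0; it finishes at minute 40.
After A (finishes minute 40, plus 30-minute gap → minute 70), B can start at minute 70 and finishes at minute 90.
D waits on B (finishes minute 90); A (finishes minute 40). The latest of these is minute 90, which is the earliest D can start.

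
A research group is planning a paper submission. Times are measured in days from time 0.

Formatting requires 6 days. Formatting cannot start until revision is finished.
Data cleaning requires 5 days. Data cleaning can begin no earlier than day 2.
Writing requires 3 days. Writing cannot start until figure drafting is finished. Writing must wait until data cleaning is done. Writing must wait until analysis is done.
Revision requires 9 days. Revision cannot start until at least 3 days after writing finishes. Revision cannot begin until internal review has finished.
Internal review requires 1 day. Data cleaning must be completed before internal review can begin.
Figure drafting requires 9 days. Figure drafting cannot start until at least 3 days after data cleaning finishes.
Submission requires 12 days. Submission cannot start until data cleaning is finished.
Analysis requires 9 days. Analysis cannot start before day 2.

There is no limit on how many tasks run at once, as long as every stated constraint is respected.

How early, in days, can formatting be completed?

Analysis cannot begin until its own release at day 2. It runs from day 2 to 2 + 9 = day 11.
Data cleaning waits on its own release at day 2, so it starts at day 2 and finishes at 2 + 5 = day 7.
Internal review waits on data cleaning (finishes day 7), so it starts at day 7 and finishes at 7 + 1 = day 8.
Figure drafting cannot begin until data cleaning (finishes day 7, plus 3-day gap → day 10). It runs from day 10 to 10 + 9 = day 19.
Writing needs all of figure drafting (finishes day 19); data cleaning (finishes day 7); analysis (finishes day 11). That puts its earliest start at day 19; it finishes at 19 + 3 = day 22.
Revision needs all of writing (finishes day 22, plus 3-day gap → day 25); internal review (finishes day 8). That puts its earliest start at day 25; it finishes at 25 + 9 = day 34.
Formatting waits on revision (finishes day 34), so it starts at day 34 and finishes at 34 + 6 = day 40.

40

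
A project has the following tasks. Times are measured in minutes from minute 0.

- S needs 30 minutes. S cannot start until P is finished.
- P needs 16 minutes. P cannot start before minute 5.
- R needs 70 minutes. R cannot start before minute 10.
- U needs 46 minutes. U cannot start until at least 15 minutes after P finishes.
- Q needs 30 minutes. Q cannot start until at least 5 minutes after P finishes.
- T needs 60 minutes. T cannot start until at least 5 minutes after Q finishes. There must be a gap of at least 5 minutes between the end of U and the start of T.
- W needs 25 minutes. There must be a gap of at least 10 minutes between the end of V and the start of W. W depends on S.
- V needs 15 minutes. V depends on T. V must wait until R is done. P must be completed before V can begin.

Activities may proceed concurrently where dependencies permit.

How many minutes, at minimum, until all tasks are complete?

197

R waits on its own release at minute 10, so it starts at minute 10 and finishes at 10 + 70 = minute 80.
P waits on its own release at minute 5, so it starts at minute 5 and finishes at 5 + 16 = minute 21.
U waits on P (finishes minute 21, plus 15-minute gap → minute 36), so it starts at minute 36 and finishes at 36 + 46 = minute 82.
After P (finishes minute 21), S can start at minute 21 and finishes at minute 51.
Q waits on P (finishes minute 21, plus 5-minute gap → minute 26), so it starts at minute 26 and finishes at 26 + 30 = minute 56.
T cannot start until Q (finishes minute 56, plus 5-minute gap → minute 61); U (finishes minute 82, plus 5-minute gap → minute 87). The controlling bound is minute 87, so T finishes at 87 + 60 = minute 147.
For V: T (finishes minute 147); R (finishes minute 80); P (finishes minute 21). Taking the maximum gives a start of minute 147, and it finishes at 147 + 15 = minute 162.
W cannot start until V (finishes minute 162, plus 10-minute gap → minute 172); S (finishes minute 51). The controlling bound is minute 172, so W finishes at 172 + 25 = minute 197.
All tasks are finished once the last one completes. Finish times: P at 21, Q at 56, R at 80, S at 51, T at 147, U at 82, V at 162, W at 197. The latest is minute 197.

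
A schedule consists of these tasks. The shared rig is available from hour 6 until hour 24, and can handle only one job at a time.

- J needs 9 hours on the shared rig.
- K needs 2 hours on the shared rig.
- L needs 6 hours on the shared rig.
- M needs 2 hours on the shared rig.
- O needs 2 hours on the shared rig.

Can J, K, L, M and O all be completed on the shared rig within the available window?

The shared rig window is 24 − 6 = 18 hours.
Running back to back, the jobs need 9 + 2 + 6 + 2 + 2 = 21 hours on the shared rig.
Since 21 > 18, they cannot all fit.

No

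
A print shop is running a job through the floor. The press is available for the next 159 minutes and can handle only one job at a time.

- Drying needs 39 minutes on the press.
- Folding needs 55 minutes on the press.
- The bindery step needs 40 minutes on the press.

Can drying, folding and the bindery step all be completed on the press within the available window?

Yes

Running back to back, the jobs need 39 + 55 + 40 = 134 minutes on the press.
Since 134 ≤ 159, they fit within the window.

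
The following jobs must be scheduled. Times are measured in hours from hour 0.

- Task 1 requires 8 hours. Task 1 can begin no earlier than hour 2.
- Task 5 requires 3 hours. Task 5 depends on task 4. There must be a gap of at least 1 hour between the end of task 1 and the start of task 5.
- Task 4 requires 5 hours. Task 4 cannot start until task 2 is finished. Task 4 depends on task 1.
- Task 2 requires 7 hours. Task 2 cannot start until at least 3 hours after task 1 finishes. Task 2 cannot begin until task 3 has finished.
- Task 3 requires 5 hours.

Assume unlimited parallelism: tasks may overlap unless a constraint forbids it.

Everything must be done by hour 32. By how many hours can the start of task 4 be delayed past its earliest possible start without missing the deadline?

4

Task 3 can start immediately at hour 0; it finishes at hour 5.
After its own release at hour 2, task 1 can start at hour 2 and finishes at hour 10.
Task 2 cannot start until task 1 (finishes hour 10, plus 3-hour gap → hour 13); task 3 (finishes hour 5). The controlling bound is hour 13, so task 2 finishes at 13 + 7 = hour 20.
Task 4 needs all of task 2 (finishes hour 20); task 1 (finishes hour 10). That puts its earliest start at hour 20; it finishes at 20 + 5 = hour 25.

Working backward from the deadline:
To finish by hour 32, task 5 (duration 3) must start no later than hour 29.
Task 4 feeds into task 5 (must start by hour 29); so task 4 must finish by hour 29 and therefore start by hour 24.
So task 4 can start as early as hour 20 and as late as hour 24, giving 24 − 20 = 4 hours of slack.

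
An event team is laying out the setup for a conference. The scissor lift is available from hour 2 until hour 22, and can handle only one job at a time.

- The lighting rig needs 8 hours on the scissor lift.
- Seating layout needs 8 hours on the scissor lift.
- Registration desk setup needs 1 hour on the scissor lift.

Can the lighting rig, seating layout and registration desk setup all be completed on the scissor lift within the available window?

Yes

The scissor lift window is 22 − 2 = 20 hours.
Running back to back, the jobs need 8 + 8 + 1 = 17 hours on the scissor lift.
Since 17 ≤ 20, they fit within the window.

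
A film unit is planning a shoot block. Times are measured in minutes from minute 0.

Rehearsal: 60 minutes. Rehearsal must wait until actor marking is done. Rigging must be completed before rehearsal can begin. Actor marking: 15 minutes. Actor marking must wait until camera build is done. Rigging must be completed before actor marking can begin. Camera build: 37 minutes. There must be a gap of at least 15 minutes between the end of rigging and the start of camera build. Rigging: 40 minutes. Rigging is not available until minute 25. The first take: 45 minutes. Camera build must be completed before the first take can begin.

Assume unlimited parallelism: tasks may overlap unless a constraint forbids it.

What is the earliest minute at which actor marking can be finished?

Rigging waits on its own release at minute 25, so it starts at minute 25 and finishes at 25 + 40 = minute 65.
Camera build waits on rigging (finishes minute 65, plus 15-minute gap → minute 80), so it starts at minute 80 and finishes at 80 + 37 = minute 117.
Actor marking cannot start until camera build (finishes minute 117); rigging (finishes minute 65). The controlling bound is minute 117, so actor marking finishes at 117 + 15 = minute 132.

132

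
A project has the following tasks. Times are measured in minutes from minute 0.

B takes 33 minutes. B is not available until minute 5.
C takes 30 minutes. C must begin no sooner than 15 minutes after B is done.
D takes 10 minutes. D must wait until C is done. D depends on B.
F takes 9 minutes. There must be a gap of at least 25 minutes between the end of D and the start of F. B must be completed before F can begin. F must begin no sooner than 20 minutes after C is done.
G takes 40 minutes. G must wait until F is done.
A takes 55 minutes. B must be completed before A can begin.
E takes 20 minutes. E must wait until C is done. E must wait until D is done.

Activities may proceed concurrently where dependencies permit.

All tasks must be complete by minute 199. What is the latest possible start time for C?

To finish by minute 199, E (duration 20) must start no later than minute 179.
G has no dependents, so it just needs to finish by minute 199. Starting by 199 − 40 = minute 159 achieves that.
F must finish before G (must start by minute 159). With a 9-minute duration, F must start by 159 − 9 = minute 150.
D must finish in time for E (must start by minute 179); F (must start by minute 150, minus 25-minute gap → minute 125). The tightest is minute 125, so D must start by 125 − 10 = minute 115.
C feeds D (must start by minute 115); E (must start by minute 179); F (must start by minute 150, minus 20-minute gap → minute 130). Taking the minimum, C must finish by minute 115 and start by 115 − 30 = minute 85.

85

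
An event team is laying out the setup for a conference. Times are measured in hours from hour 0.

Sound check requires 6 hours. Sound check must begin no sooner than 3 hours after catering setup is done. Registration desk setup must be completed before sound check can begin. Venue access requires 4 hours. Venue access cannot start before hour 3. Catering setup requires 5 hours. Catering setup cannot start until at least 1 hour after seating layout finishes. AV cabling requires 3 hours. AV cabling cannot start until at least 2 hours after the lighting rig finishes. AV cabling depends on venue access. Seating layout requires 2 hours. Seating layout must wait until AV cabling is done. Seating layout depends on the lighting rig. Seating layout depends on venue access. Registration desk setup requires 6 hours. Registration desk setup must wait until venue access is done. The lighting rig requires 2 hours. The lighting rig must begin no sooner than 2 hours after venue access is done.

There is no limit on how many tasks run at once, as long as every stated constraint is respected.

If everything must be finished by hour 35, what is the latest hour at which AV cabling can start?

15

To finish by hour 35, sound check (duration 6) must start no later than hour 29.
Catering setup feeds into sound check (must start by hour 29, minus 3-hour gap → hour 26); so catering setup must finish by hour 26 and therefore start by hour 21.
Seating layout has to be done before catering setup (must start by hour 21, minus 1-hour gap → hour 20). That means finishing by hour 20, i.e. starting by 20 − 2 = hour 18.
AV cabling has to be done before seating layout (must start by hour 18). That means finishing by hour 18, i.e. starting by 18 − 3 = hour 15.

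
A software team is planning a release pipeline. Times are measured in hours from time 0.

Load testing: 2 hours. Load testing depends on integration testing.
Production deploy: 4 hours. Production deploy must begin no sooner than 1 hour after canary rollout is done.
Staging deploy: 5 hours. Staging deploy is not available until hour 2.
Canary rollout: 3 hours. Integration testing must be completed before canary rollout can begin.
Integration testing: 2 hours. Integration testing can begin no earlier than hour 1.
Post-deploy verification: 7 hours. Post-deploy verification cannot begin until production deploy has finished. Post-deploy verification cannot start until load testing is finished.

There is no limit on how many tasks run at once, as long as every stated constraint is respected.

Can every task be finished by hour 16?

After its own release at hour 2, staging deploy can start at hour 2 and finishes at hour 7.
Integration testing cannot begin until its own release at hour 1. It runs from hour 1 to 1 + 2 = hour 3.
After integration testing (finishes hour 3), load testing can start at hour 3 and finishes at hour 5.
Canary rollout cannot begin until integration testing (finishes hour 3). It runs from hour 3 to 3 + 3 = hour 6.
Production deploy cannot begin until canary rollout (finishes hour 6, plus 1-hour gap → hour 7). It runs from hour 7 to 7 + 4 = hour 11.
Post-deploy verification has to wait for production deploy (finishes hour 11); load testing (finishes hour 5). The latest of these is hour 11, so post-deploy verification runs hour 11 to 11 + 7 = hour 18.
The earliest everything can be done is hour 18, which is after the deadline of 16, so it is not possible.

No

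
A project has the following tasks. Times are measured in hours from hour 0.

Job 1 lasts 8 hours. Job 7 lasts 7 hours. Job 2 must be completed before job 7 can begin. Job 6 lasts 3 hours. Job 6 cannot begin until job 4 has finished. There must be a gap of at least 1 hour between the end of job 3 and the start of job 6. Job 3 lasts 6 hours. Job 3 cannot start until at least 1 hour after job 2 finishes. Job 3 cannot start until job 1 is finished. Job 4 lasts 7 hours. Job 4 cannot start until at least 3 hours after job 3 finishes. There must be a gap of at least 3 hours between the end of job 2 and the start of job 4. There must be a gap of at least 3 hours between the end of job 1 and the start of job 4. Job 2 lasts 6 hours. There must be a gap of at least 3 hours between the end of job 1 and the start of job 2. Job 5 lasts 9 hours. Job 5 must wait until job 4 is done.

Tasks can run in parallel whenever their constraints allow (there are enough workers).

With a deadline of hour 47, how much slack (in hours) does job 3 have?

Job 1 has no prerequisites, so it starts at hour 0 and finishes at hour 8.
Job 2 cannot begin until job 1 (finishes hour 8, plus 3-hour gap → hour 11). It runs from hour 11 to 11 + 6 = hour 17.
Job 3 has to wait for job 2 (finishes hour 17, plus 1-hour gap → hour 18); job 1 (finishes hour 8). The latest of these is hour 18, so job 3 runs hour 18 to 18 + 6 = hour 24.

Working backward from the deadline:
Job 5 has no dependents, so it just needs to finish by hour 47. Starting by 47 − 9 = hour 38 achieves that.
To finish by hour 47, job 6 (duration 3) must start no later than hour 44.
Job 4 feeds job 5 (must start by hour 38); job 6 (must start by hour 44). Taking the minimum, job 4 must finish by hour 38 and start by 38 − 7 = hour 31.
Job 3 feeds job 4 (must start by hour 31, minus 3-hour gap → hour 28); job 6 (must start by hour 44, minus 1-hour gap → hour 43). Taking the minimum, job 3 must finish by hour 28 and start by 28 − 6 = hour 22.
So job 3 can start as early as hour 18 and as late as hour 22, giving 22 − 18 = 4 hours of slack.

4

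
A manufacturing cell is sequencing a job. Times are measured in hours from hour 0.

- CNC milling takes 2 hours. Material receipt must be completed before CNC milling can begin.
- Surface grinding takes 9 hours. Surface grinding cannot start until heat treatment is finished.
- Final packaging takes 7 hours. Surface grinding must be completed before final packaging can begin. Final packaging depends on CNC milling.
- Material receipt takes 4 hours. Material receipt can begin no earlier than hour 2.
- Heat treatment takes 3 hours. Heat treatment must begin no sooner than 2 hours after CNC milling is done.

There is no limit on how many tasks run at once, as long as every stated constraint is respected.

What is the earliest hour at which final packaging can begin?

22

Material receipt cannot begin until its own release at hour 2. It runs from hour 2 to 2 + 4 = hour 6.
After material receipt (finishes hour 6), CNC milling can start at hour 6 and finishes at hour 8.
Heat treatment cannot begin until CNC milling (finishes hour 8, plus 2-hour gap → hour 10). It runs from hour 10 to 10 + 3 = hour 13.
Surface grinding waits on heat treatment (finishes hour 13), so it starts at hour 13 and finishes at 13 + 9 = hour 22.
Final packaging waits on surface grinding (finishes hour 22); CNC milling (finishes hour 8). The latest of these is hour 22, which is the earliest final packaging can start.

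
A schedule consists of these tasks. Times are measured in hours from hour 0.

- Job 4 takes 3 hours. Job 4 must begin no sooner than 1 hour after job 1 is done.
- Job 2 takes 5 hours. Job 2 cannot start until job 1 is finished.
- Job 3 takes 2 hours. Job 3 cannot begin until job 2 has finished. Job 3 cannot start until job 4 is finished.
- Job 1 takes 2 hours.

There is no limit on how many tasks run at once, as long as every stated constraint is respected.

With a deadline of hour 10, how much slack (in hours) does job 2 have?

1

Job 1 has no prerequisites, so it starts at hour 0 and finishes at hour 2.
Job 2 cannot begin until job 1 (finishes hour 2). It runs from hour 2 to 2 + 5 = hour 7.

Working backward from the deadline:
To finish by hour 10, job 3 (duration 2) must start no later than hour 8.
Job 2 must finish before job 3 (must start by hour 8). With a 5-hour duration, job 2 must start by 8 − 5 = hour 3.
So job 2 can start as early as hour 2 and as late as hour 3, giving 3 − 2 = 1 hour of slack.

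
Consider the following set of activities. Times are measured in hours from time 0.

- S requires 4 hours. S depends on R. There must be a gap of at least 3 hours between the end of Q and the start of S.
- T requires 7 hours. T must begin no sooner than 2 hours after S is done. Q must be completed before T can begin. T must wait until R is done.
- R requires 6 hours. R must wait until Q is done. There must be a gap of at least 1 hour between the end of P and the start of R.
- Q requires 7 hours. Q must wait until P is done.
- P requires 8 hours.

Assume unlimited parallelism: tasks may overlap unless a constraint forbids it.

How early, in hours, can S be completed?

Nothing blocks P, so it runs from hour 0 to hour 8.
After P (finishes hour 8), Q can start at hour 8 and finishes at hour 15.
R cannot start until Q (finishes hour 15); P (finishes hour 8, plus 1-hour gap → hour 9). The controlling bound is hour 15, so R finishes at 15 + 6 = hour 21.
S needs all of R (finishes hour 21); Q (finishes hour 15, plus 3-hour gap → hour 18). That puts its earliest start at hour 21; it finishes at 21 + 4 = hour 25.

25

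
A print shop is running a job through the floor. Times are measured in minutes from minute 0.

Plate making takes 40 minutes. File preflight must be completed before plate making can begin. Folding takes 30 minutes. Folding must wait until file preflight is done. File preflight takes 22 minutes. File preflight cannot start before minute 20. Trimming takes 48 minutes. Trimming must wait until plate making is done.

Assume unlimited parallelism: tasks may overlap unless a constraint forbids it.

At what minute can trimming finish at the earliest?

130

File preflight waits on its own release at minute 20, so it starts at minute 20 and finishes at 20 + 22 = minute 42.
After file preflight (finishes minute 42), plate making can start at minute 42 and finishes at minute 82.
Trimming waits on plate making (finishes minute 82), so it starts at minute 82 and finishes at 82 + 48 = minute 130.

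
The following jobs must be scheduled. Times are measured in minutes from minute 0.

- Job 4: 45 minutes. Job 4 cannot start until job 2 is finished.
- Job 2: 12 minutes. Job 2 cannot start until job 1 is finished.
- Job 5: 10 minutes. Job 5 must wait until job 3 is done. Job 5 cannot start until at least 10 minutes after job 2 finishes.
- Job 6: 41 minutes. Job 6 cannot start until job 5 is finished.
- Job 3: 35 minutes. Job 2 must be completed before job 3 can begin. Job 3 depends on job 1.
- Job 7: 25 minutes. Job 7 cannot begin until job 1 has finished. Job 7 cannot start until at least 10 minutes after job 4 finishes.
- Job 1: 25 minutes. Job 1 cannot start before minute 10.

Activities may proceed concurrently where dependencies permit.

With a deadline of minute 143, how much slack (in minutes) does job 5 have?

10

Job 1 cannot begin until its own release at minute 10. It runs from minute 10 to 10 + 25 = minute 35.
Job 2 waits on job 1 (finishes minute 35), so it starts at minute 35 and finishes at 35 + 12 = minute 47.
Job 3 needs all of job 2 (finishes minute 47); job 1 (finishes minute 35). That puts its earliest start at minute 47; it finishes at 47 + 35 = minute 82.
Job 5 has to wait for job 3 (finishes minute 82); job 2 (finishes minute 47, plus 10-minute gap → minute 57). The latest of these is minute 82, so job 5 runs minute 82 to 82 + 10 = minute 92.

Working backward from the deadline:
Nothing follows job 6; the deadline of minute 143 is its only limit. It must start by 143 − 41 = minute 102.
Job 5 has to be done before job 6 (must start by minute 102). That means finishing by minute 102, i.e. starting by 102 − 10 = minute 92.
So job 5 can start as early as minute 82 and as late as minute 92, giving 92 − 82 = 10 minutes of slack.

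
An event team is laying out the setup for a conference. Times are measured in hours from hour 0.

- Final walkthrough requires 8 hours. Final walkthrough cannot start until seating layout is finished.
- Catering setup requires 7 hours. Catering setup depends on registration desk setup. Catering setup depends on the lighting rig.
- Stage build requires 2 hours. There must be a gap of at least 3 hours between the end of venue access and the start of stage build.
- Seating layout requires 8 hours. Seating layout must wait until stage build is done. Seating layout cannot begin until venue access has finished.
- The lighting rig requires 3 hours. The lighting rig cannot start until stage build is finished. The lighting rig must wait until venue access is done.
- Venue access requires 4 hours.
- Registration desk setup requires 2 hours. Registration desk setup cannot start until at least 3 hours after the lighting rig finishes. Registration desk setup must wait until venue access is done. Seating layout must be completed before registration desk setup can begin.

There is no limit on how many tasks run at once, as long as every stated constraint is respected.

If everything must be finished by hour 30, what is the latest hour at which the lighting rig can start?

Nothing follows catering setup; the deadline of hour 30 is its only limit. It must start by 30 − 7 = hour 23.
Registration desk setup has to be done before catering setup (must start by hour 23). That means finishing by hour 23, i.e. starting by 23 − 2 = hour 21.
The lighting rig must finish in time for registration desk setup (must start by hour 21, minus 3-hour gap → hour 18); catering setup (must start by hour 23). The tightest is hour 18, so the lighting rig must start by 18 − 3 = hour 15.

15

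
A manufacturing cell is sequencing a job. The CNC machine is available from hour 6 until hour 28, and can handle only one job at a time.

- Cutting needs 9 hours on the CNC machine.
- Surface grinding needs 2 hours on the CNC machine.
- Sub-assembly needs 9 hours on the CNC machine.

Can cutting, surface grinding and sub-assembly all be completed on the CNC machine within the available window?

The CNC machine window is 28 − 6 = 22 hours.
Running back to back, the jobs need 9 + 2 + 9 = 20 hours on the CNC machine.
Since 20 ≤ 22, they fit within the window.

Yes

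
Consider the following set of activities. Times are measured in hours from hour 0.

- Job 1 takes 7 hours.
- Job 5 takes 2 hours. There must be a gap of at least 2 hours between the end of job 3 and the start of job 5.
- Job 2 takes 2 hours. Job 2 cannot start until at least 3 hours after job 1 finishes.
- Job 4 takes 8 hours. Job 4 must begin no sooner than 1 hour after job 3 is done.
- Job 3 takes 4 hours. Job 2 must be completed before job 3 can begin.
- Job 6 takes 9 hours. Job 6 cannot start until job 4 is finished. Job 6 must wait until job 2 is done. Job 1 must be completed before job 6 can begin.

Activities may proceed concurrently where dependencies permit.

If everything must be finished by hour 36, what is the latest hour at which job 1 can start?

2

Job 6 must finish by hour 36; it takes 9 hours, so it must start by 36 − 9 = hour 27.
Job 4 feeds into job 6 (must start by hour 27); so job 4 must finish by hour 27 and therefore start by hour 19.
To finish by hour 36, job 5 (duration 2) must start no later than hour 34.
Job 3 must finish in time for job 4 (must start by hour 19, minus 1-hour gap → hour 18); job 5 (must start by hour 34, minus 2-hour gap → hour 32). The tightest is hour 18, so job 3 must start by 18 − 4 = hour 14.
Job 2 has several dependents: job 3 (must start by hour 14); job 6 (must start by hour 27). The earliest of those limits is hour 14, so job 2 must start by 14 − 2 = hour 12.
Job 1 feeds job 2 (must start by hour 12, minus 3-hour gap → hour 9); job 6 (must start by hour 27). Taking the minimum, job 1 must finish by hour 9 and start by 9 − 7 = hour 2.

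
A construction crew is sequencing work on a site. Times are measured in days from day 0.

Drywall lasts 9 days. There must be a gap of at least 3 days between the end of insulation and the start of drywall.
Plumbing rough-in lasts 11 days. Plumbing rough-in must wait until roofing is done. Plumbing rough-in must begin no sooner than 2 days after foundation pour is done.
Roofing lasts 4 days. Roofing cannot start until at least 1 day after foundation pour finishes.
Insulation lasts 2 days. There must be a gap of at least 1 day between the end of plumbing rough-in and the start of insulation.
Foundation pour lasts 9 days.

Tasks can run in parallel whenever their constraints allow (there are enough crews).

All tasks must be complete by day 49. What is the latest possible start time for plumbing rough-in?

To finish by day 49, drywall (duration 9) must start no later than day 40.
Insulation feeds into drywall (must start by day 40, minus 3-day gap → day 37); so insulation must finish by day 37 and therefore start by day 35.
Plumbing rough-in feeds into insulation (must start by day 35, minus 1-day gap → day 34); so plumbing rough-in must finish by day 34 and therefore start by day 23.

23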